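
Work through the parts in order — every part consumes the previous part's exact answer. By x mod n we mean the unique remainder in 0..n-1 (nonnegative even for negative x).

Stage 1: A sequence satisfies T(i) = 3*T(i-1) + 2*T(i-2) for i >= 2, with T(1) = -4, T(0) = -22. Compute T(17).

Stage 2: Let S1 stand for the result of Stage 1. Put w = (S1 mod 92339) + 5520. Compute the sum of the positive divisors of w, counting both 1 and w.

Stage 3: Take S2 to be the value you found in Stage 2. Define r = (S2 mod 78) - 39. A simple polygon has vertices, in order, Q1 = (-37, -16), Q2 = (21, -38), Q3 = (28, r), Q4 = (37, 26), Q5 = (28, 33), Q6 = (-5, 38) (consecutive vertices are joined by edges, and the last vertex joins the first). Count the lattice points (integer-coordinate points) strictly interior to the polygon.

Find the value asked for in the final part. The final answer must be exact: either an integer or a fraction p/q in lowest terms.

3389

Stage 1: T(2) = 3*(-4) + 2*(-22) = -56; iterating: T(2)=-56, T(3)=-176, T(4)=-640, T(5)=-2272, T(6)=-8096, T(7)=-28832, T(8)=-102688, T(9)=-365728, T(10)=-1302560, T(11)=-4639136, T(12)=-16522528, T(13)=-58845856, T(14)=-209582624, T(15)=-746439584, T(16)=-2658484000, T(17)=-9468331168; answer -9468331168
Stage 2: S1 = -9468331168; w = 23073; 23073 = 3 * 7691; sigma = (1 + 3) * (1 + 7691) = 4 * 7692 = 30768; answer 30768
Stage 3: S2 = 30768; r = -3; cross terms: (-37*-38 - 21*-16)=1742, (21*-3 - 28*-38)=1001, (28*26 - 37*-3)=839, (37*33 - 28*26)=493, (28*38 - -5*33)=1229, (-5*-16 - -37*38)=1486; twice the area = |6790| = 6790; area = 3395; boundary points = 2 + 7 + 1 + 1 + 1 + 2 = 14; strictly interior points = area - boundary/2 + 1 = 3389; answer 3389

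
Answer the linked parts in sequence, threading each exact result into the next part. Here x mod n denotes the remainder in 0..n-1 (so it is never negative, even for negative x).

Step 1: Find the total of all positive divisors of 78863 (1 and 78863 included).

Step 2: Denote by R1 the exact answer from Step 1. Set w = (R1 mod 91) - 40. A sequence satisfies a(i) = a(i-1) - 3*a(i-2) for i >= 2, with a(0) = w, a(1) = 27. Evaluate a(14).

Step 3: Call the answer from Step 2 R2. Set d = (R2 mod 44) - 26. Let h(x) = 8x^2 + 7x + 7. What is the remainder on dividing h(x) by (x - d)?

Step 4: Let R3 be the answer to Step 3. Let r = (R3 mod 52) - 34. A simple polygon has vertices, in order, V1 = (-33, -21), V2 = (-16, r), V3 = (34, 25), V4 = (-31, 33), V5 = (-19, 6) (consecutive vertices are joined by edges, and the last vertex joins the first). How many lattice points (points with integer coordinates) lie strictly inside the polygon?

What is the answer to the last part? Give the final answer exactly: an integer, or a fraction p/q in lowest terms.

Step 1: 78863 = 17 * 4639; sigma = (1 + 17) * (1 + 4639) = 18 * 4640 = 83520; answer 83520
Step 2: R1 = 83520; w = 33; a(2) = 1*(27) - 3*(33) = -72; iterating: a(2)=-72, a(3)=-153, a(4)=63, a(5)=522, a(6)=333, a(7)=-1233, a(8)=-2232, a(9)=1467, a(10)=8163, a(11)=3762, a(12)=-20727, a(13)=-32013, a(14)=30168; answer 30168
Step 3: R2 = 30168; d = 2; remainder = value at the root: 8*(2)^2 + 7*(2)^1 + 7 = (32) + (14) + (7) = 53; answer 53
Step 4: R3 = 53; r = -33; cross terms: (-33*-33 - -16*-21)=753, (-16*25 - 34*-33)=722, (34*33 - -31*25)=1897, (-31*6 - -19*33)=441, (-19*-21 - -33*6)=597; twice the area = |4410| = 4410; area = 2205; boundary points = 1 + 2 + 1 + 3 + 1 = 8; strictly interior points = area - boundary/2 + 1 = 2202; answer 2202

2202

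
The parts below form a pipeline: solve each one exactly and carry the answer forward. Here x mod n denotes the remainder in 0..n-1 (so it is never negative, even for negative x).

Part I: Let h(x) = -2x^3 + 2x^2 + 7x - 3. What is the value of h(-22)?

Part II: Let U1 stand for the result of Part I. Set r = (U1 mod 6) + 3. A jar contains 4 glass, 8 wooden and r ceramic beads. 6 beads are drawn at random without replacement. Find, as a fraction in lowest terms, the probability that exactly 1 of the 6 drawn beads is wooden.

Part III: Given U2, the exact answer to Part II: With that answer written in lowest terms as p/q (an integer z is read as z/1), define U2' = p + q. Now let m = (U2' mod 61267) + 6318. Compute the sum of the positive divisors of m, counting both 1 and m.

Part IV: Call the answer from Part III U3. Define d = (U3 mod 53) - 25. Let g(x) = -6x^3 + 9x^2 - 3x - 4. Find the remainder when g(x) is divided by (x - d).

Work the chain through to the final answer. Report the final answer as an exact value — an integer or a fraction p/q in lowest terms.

-44464

Part I: -2*(-22)^3 + 2*(-22)^2 + 7*(-22)^1 - 3 = (21296) + (968) + (-154) + (-3) = 22107; answer 22107
Part II: U1 = 22107; r = 6; total draws C(18,6) = 18564; favorable C(8,1)*C(10,5) = 2016; P = 24/221; answer 24/221
Part III: U2 = 24/221; threaded value p + q = 245; m = 6563; 6563 is prime, so its only divisors are 1 and 6563; sigma = 1 + 6563 = 6564; answer 6564
Part IV: U3 = 6564; d = 20; remainder = value at the root: -6*(20)^3 + 9*(20)^2 - 3*(20)^1 - 4 = (-48000) + (3600) + (-60) + (-4) = -44464; answer -44464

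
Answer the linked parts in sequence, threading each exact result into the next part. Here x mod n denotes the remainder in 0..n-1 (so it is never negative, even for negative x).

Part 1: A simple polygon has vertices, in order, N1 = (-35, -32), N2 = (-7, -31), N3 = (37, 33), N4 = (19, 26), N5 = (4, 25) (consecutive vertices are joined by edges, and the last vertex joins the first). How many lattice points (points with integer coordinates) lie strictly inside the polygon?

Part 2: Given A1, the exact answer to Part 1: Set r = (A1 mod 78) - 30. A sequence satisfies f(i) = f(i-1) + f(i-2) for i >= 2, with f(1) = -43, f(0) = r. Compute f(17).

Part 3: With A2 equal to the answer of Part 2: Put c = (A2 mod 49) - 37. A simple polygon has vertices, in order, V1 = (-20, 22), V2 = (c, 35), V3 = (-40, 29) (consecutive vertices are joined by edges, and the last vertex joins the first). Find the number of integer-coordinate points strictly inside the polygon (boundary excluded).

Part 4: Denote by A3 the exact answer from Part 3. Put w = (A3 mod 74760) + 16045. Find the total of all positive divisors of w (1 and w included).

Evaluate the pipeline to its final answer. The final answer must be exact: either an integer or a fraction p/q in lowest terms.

17080

Part 1: cross terms: (-35*-31 - -7*-32)=861, (-7*33 - 37*-31)=916, (37*26 - 19*33)=335, (19*25 - 4*26)=371, (4*-32 - -35*25)=747; twice the area = |3230| = 3230; area = 1615; boundary points = 1 + 4 + 1 + 1 + 3 = 10; strictly interior points = area - boundary/2 + 1 = 1611; answer 1611
Part 2: A1 = 1611; r = 21; f(2) = 1*(-43) + 1*(21) = -22; iterating: f(2)=-22, f(3)=-65, f(4)=-87, f(5)=-152, f(6)=-239, f(7)=-391, f(8)=-630, f(9)=-1021, f(10)=-1651, f(11)=-2672, f(12)=-4323, f(13)=-6995, f(14)=-11318, f(15)=-18313, f(16)=-29631, f(17)=-47944; answer -47944
Part 3: A2 = -47944; c = -10; cross terms: (-20*35 - -10*22)=-480, (-10*29 - -40*35)=1110, (-40*22 - -20*29)=-300; twice the area = |330| = 330; area = 165; boundary points = 1 + 6 + 1 = 8; strictly interior points = area - boundary/2 + 1 = 162; answer 162
Part 4: A3 = 162; w = 16207; 16207 = 19 * 853; sigma = (1 + 19) * (1 + 853) = 20 * 854 = 17080; answer 17080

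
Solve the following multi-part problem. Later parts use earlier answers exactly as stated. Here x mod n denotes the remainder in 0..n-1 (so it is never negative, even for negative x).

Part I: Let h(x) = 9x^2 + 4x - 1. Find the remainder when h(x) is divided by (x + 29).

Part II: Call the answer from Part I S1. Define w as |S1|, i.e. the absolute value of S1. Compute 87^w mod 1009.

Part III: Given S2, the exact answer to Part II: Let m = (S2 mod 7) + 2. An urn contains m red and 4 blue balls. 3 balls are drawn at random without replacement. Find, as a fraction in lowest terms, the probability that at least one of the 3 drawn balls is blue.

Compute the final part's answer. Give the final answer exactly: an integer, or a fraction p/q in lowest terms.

Part I: remainder = value at the root: 9*(-29)^2 + 4*(-29)^1 - 1 = (7569) + (-116) + (-1) = 7452; answer 7452
Part II: S1 = 7452; w = 7452; squarings mod 1009: 87^1=87, 87^2=506, 87^4=759, 87^8=951, 87^16=337, 87^32=561, 87^64=922, 87^128=506, 87^256=759, 87^512=951, 87^1024=337, 87^2048=561, 87^4096=922; 87^7452 = 87^4 * 87^8 * 87^16 * 87^256 * 87^1024 * 87^2048 * 87^4096 = 1 (mod 1009); answer 1
Part III: S2 = 1; m = 3; total draws C(7,3) = 35; complement C(3,3) = 1; favorable 35 - 1 = 34; P = 34/35; answer 34/35

34/35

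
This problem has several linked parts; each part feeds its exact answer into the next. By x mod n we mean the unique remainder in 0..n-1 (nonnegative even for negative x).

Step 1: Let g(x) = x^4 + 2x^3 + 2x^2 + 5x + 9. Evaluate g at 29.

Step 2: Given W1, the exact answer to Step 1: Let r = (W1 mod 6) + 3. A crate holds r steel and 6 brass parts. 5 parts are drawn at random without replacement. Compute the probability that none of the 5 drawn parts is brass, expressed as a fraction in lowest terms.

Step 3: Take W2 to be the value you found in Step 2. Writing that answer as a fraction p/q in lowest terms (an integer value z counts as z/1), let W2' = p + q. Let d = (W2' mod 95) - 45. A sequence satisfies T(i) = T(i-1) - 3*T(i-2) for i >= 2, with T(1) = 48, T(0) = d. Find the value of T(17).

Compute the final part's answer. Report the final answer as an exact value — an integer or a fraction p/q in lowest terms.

3393

Step 1: 1*(29)^4 + 2*(29)^3 + 2*(29)^2 + 5*(29)^1 + 9 = (707281) + (48778) + (1682) + (145) + (9) = 757895; answer 757895
Step 2: W1 = 757895; r = 8; total draws C(14,5) = 2002; favorable C(8,5) = 56; P = 4/143; answer 4/143
Step 3: W2 = 4/143; threaded value p + q = 147; d = 7; T(2) = 1*(48) - 3*(7) = 27; iterating: T(2)=27, T(3)=-117, T(4)=-198, T(5)=153, T(6)=747, T(7)=288, T(8)=-1953, T(9)=-2817, T(10)=3042, T(11)=11493, T(12)=2367, T(13)=-32112, T(14)=-39213, T(15)=57123, T(16)=174762, T(17)=3393; answer 3393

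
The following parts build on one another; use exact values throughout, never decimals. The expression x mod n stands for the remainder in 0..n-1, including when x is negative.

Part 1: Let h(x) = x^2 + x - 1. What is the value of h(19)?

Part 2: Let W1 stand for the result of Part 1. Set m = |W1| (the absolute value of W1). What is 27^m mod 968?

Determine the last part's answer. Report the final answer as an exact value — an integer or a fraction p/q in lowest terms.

251

Part 1: 1*(19)^2 + 1*(19)^1 - 1 = (361) + (19) + (-1) = 379; answer 379
Part 2: W1 = 379; m = 379; squarings mod 968: 27^1=27, 27^2=729, 27^4=9, 27^8=81, 27^16=753, 27^32=729, 27^64=9, 27^128=81, 27^256=753; 27^379 = 27^1 * 27^2 * 27^8 * 27^16 * 27^32 * 27^64 * 27^256 = 251 (mod 968); answer 251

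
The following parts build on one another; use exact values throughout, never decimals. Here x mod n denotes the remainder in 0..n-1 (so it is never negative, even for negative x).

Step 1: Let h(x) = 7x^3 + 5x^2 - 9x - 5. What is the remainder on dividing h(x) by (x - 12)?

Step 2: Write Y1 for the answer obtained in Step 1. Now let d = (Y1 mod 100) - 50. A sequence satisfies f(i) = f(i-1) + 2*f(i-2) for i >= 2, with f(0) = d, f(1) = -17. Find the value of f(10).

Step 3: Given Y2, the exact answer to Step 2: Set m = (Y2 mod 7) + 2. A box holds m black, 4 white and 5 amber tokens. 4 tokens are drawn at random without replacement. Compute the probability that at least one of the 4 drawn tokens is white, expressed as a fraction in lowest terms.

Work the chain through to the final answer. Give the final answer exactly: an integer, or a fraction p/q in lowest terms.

69/91

Step 1: remainder = value at the root: 7*(12)^3 + 5*(12)^2 - 9*(12)^1 - 5 = (12096) + (720) + (-108) + (-5) = 12703; answer 12703
Step 2: Y1 = 12703; d = -47; f(2) = 1*(-17) + 2*(-47) = -111; iterating: f(2)=-111, f(3)=-145, f(4)=-367, f(5)=-657, f(6)=-1391, f(7)=-2705, f(8)=-5487, f(9)=-10897, f(10)=-21871; answer -21871
Step 3: Y2 = -21871; m = 6; total draws C(15,4) = 1365; complement C(11,4) = 330; favorable 1365 - 330 = 1035; P = 69/91; answer 69/91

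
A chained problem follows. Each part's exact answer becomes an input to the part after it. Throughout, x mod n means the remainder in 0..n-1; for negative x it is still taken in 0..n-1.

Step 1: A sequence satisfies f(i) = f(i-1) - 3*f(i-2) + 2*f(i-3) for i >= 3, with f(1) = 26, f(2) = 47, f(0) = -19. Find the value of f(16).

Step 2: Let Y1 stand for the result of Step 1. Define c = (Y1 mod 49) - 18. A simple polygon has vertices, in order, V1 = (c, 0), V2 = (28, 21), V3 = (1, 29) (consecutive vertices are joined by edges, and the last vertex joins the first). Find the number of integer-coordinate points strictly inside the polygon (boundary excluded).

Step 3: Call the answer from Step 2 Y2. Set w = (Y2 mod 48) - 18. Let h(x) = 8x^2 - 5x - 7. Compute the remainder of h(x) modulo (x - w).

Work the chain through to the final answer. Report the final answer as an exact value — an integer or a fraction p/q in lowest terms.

596

Step 1: f(3) = 1*(47) - 3*(26) + 2*(-19) = -69; iterating: f(3)=-69, f(4)=-158, f(5)=143, f(6)=479, f(7)=-266, f(8)=-1417, f(9)=339, f(10)=4058, f(11)=207, f(12)=-11289, f(13)=-3794, f(14)=30487, f(15)=19291, f(16)=-79758; answer -79758
Step 2: Y1 = -79758; c = -4; cross terms: (-4*21 - 28*0)=-84, (28*29 - 1*21)=791, (1*0 - -4*29)=116; twice the area = |823| = 823; area = 823/2; boundary points = 1 + 1 + 1 = 3; strictly interior points = area - boundary/2 + 1 = 411; answer 411
Step 3: Y2 = 411; w = 9; remainder = value at the root: 8*(9)^2 - 5*(9)^1 - 7 = (648) + (-45) + (-7) = 596; answer 596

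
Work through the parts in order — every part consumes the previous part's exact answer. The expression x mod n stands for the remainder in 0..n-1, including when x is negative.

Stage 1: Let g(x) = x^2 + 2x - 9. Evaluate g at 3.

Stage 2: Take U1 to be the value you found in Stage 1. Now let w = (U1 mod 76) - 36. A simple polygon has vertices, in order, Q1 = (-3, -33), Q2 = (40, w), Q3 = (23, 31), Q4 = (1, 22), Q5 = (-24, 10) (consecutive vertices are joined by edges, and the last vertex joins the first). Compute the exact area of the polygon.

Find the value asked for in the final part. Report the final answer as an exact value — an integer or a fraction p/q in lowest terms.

5175/2

Stage 1: 1*(3)^2 + 2*(3)^1 - 9 = (9) + (6) + (-9) = 6; answer 6
Stage 2: U1 = 6; w = -30; cross terms: (-3*-30 - 40*-33)=1410, (40*31 - 23*-30)=1930, (23*22 - 1*31)=475, (1*10 - -24*22)=538, (-24*-33 - -3*10)=822; twice the area = |5175| = 5175; area = 5175/2; answer 5175/2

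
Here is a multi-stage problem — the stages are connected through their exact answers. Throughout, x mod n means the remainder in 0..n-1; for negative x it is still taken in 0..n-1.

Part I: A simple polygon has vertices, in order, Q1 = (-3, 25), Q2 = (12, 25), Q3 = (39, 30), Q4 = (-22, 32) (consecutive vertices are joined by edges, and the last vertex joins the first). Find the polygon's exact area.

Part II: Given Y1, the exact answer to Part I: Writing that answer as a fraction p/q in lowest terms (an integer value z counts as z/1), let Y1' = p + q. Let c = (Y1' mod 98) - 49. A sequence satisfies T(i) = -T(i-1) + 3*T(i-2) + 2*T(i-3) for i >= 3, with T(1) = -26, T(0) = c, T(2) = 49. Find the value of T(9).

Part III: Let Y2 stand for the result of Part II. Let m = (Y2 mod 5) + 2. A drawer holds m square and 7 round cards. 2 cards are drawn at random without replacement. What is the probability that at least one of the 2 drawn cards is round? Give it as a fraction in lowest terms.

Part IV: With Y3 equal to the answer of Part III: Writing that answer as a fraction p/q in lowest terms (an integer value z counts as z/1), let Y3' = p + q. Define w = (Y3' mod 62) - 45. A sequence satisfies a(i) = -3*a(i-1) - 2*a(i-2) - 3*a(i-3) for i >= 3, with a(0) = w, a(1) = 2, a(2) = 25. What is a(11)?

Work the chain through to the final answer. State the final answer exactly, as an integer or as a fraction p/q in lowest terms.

-292459

Part I: cross terms: (-3*25 - 12*25)=-375, (12*30 - 39*25)=-615, (39*32 - -22*30)=1908, (-22*25 - -3*32)=-454; twice the area = |464| = 464; area = 232; answer 232
Part II: Y1 = 232; threaded value p + q = 233; c = -12; T(3) = -1*(49) + 3*(-26) + 2*(-12) = -151; iterating: T(3)=-151, T(4)=246, T(5)=-601, T(6)=1037, T(7)=-2348, T(8)=4257, T(9)=-9227; answer -9227
Part III: Y2 = -9227; m = 5; total draws C(12,2) = 66; complement C(5,2) = 10; favorable 66 - 10 = 56; P = 28/33; answer 28/33
Part IV: Y3 = 28/33; threaded value p + q = 61; w = 16; a(3) = -3*(25) - 2*(2) - 3*(16) = -127; iterating: a(3)=-127, a(4)=325, a(5)=-796, a(6)=2119, a(7)=-5740, a(8)=15370, a(9)=-40987, a(10)=109441, a(11)=-292459; answer -292459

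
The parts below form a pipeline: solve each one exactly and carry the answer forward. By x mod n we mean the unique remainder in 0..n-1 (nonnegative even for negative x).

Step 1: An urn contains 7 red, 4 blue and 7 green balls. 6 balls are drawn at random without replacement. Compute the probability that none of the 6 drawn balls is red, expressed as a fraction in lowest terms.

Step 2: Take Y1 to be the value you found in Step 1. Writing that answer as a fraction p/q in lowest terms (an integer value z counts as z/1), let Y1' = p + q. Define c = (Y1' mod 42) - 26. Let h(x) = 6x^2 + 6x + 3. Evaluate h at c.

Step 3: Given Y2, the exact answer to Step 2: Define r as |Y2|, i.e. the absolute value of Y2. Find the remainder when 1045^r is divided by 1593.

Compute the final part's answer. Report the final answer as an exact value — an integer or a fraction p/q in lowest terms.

Step 1: total draws C(18,6) = 18564; favorable C(11,6) = 462; P = 11/442; answer 11/442
Step 2: Y1 = 11/442; threaded value p + q = 453; c = 7; 6*(7)^2 + 6*(7)^1 + 3 = (294) + (42) + (3) = 339; answer 339
Step 3: Y2 = 339; r = 339; squarings mod 1593: 1045^1=1045, 1045^2=820, 1045^4=154, 1045^8=1414, 1045^16=181, 1045^32=901, 1045^64=964, 1045^128=577, 1045^256=1585; 1045^339 = 1045^1 * 1045^2 * 1045^16 * 1045^64 * 1045^256 = 1567 (mod 1593); answer 1567

1567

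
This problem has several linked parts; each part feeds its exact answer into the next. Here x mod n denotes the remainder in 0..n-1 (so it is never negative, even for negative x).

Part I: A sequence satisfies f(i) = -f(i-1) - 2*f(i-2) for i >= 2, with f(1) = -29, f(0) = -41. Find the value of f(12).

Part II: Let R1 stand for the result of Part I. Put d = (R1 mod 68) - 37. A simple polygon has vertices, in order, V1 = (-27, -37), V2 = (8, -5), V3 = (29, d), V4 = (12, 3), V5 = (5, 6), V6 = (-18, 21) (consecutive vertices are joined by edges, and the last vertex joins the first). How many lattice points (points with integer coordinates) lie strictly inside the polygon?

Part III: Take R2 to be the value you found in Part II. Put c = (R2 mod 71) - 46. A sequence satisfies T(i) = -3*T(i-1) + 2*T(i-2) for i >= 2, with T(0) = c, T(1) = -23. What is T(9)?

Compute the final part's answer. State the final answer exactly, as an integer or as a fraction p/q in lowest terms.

-376211

Part I: f(2) = -1*(-29) - 2*(-41) = 111; iterating: f(2)=111, f(3)=-53, f(4)=-169, f(5)=275, f(6)=63, f(7)=-613, f(8)=487, f(9)=739, f(10)=-1713, f(11)=235, f(12)=3191; answer 3191
Part II: R1 = 3191; d = 26; cross terms: (-27*-5 - 8*-37)=431, (8*26 - 29*-5)=353, (29*3 - 12*26)=-225, (12*6 - 5*3)=57, (5*21 - -18*6)=213, (-18*-37 - -27*21)=1233; twice the area = |2062| = 2062; area = 1031; boundary points = 1 + 1 + 1 + 1 + 1 + 1 = 6; strictly interior points = area - boundary/2 + 1 = 1029; answer 1029
Part III: R2 = 1029; c = -11; T(2) = -3*(-23) + 2*(-11) = 47; iterating: T(2)=47, T(3)=-187, T(4)=655, T(5)=-2339, T(6)=8327, T(7)=-29659, T(8)=105631, T(9)=-376211; answer -376211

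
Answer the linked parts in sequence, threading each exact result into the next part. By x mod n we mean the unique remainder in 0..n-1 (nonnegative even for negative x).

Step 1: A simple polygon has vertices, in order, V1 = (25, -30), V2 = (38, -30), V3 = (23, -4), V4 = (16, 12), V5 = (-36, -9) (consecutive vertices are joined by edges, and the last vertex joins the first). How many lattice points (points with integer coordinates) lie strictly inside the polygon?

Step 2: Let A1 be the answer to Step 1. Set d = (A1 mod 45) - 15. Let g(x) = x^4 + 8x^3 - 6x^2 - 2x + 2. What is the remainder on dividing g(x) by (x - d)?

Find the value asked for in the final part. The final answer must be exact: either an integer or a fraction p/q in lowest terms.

45099

Step 1: cross terms: (25*-30 - 38*-30)=390, (38*-4 - 23*-30)=538, (23*12 - 16*-4)=340, (16*-9 - -36*12)=288, (-36*-30 - 25*-9)=1305; twice the area = |2861| = 2861; area = 2861/2; boundary points = 13 + 1 + 1 + 1 + 1 = 17; strictly interior points = area - boundary/2 + 1 = 1423; answer 1423
Step 2: A1 = 1423; d = 13; remainder = value at the root: 1*(13)^4 + 8*(13)^3 - 6*(13)^2 - 2*(13)^1 + 2 = (28561) + (17576) + (-1014) + (-26) + (2) = 45099; answer 45099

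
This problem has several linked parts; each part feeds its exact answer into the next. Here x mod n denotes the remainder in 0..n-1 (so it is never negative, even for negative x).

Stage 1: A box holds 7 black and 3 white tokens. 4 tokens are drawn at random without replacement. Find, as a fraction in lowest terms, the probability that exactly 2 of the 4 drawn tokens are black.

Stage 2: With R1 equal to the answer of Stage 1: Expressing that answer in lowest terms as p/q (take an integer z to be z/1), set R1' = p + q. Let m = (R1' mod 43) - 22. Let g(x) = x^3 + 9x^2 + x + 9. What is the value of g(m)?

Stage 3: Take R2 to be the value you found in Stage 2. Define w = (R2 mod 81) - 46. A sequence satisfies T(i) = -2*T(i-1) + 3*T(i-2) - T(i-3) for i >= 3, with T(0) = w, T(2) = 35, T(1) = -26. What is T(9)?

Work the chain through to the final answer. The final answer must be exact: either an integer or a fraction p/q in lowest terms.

-91307

Stage 1: total draws C(10,4) = 210; favorable C(7,2)*C(3,2) = 63; P = 3/10; answer 3/10
Stage 2: R1 = 3/10; threaded value p + q = 13; m = -9; 1*(-9)^3 + 9*(-9)^2 + 1*(-9)^1 + 9 = (-729) + (729) + (-9) + (9) = 0; answer 0
Stage 3: R2 = 0; w = -46; T(3) = -2*(35) + 3*(-26) - 1*(-46) = -102; iterating: T(3)=-102, T(4)=335, T(5)=-1011, T(6)=3129, T(7)=-9626, T(8)=29650, T(9)=-91307; answer -91307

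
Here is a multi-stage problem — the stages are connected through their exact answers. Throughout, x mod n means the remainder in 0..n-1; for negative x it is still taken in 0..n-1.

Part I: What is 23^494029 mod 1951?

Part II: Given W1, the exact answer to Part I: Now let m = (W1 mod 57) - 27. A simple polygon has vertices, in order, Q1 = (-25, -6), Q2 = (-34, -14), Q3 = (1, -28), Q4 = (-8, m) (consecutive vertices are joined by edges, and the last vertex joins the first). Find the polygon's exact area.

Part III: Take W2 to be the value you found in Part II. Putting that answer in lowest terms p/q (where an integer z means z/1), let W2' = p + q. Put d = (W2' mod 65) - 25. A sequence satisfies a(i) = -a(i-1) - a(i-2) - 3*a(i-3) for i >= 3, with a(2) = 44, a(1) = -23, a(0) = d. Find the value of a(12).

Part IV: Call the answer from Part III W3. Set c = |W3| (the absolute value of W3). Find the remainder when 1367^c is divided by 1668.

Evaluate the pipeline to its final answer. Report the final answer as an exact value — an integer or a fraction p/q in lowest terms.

613

Part I: squarings mod 1951: 23^1=23, 23^2=529, 23^4=848, 23^8=1136, 23^16=885, 23^32=874, 23^64=1035, 23^128=126, 23^256=268, 23^512=1588, 23^1024=1052, 23^2048=487, 23^4096=1098, 23^8192=1837, 23^16384=1290, 23^32768=1848, 23^65536=854, 23^131072=1593, 23^262144=1349; 23^494029 = 23^1 * 23^4 * 23^8 * 23^64 * 23^128 * 23^256 * 23^2048 * 23^32768 * 23^65536 * 23^131072 * 23^262144 = 1820 (mod 1951); answer 1820
Part II: W1 = 1820; m = 26; cross terms: (-25*-14 - -34*-6)=146, (-34*-28 - 1*-14)=966, (1*26 - -8*-28)=-198, (-8*-6 - -25*26)=698; twice the area = |1612| = 1612; area = 806; answer 806
Part III: W2 = 806; threaded value p + q = 807; d = 2; a(3) = -1*(44) - 1*(-23) - 3*(2) = -27; iterating: a(3)=-27, a(4)=52, a(5)=-157, a(6)=186, a(7)=-185, a(8)=470, a(9)=-843, a(10)=928, a(11)=-1495, a(12)=3096; answer 3096
Part IV: W3 = 3096; c = 3096; squarings mod 1668: 1367^1=1367, 1367^2=529, 1367^4=1285, 1367^8=1573, 1367^16=685, 1367^32=517, 1367^64=409, 1367^128=481, 1367^256=1177, 1367^512=889, 1367^1024=1357, 1367^2048=1645; 1367^3096 = 1367^8 * 1367^16 * 1367^1024 * 1367^2048 = 613 (mod 1668); answer 613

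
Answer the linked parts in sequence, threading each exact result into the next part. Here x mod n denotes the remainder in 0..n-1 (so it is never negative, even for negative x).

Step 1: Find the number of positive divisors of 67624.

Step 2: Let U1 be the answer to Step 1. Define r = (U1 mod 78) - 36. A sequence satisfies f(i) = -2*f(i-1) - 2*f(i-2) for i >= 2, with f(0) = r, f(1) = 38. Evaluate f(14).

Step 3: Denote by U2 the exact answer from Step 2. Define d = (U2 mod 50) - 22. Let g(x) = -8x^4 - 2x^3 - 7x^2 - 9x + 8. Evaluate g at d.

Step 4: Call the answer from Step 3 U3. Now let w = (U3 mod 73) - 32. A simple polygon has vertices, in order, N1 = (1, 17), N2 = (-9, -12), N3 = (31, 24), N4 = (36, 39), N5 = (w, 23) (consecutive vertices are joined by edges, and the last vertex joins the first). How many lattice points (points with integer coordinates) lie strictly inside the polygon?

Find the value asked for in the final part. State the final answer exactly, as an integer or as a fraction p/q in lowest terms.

Step 1: 67624 = 2^3 * 79 * 107; number of divisors = (3+1) * (1+1) * (1+1) = 16; answer 16
Step 2: U1 = 16; r = -20; f(2) = -2*(38) - 2*(-20) = -36; iterating: f(2)=-36, f(3)=-4, f(4)=80, f(5)=-152, f(6)=144, f(7)=16, f(8)=-320, f(9)=608, f(10)=-576, f(11)=-64, f(12)=1280, f(13)=-2432, f(14)=2304; answer 2304
Step 3: U2 = 2304; d = -18; -8*(-18)^4 - 2*(-18)^3 - 7*(-18)^2 - 9*(-18)^1 + 8 = (-839808) + (11664) + (-2268) + (162) + (8) = -830242; answer -830242
Step 4: U3 = -830242; w = 28; cross terms: (1*-12 - -9*17)=141, (-9*24 - 31*-12)=156, (31*39 - 36*24)=345, (36*23 - 28*39)=-264, (28*17 - 1*23)=453; twice the area = |831| = 831; area = 831/2; boundary points = 1 + 4 + 5 + 8 + 3 = 21; strictly interior points = area - boundary/2 + 1 = 406; answer 406

406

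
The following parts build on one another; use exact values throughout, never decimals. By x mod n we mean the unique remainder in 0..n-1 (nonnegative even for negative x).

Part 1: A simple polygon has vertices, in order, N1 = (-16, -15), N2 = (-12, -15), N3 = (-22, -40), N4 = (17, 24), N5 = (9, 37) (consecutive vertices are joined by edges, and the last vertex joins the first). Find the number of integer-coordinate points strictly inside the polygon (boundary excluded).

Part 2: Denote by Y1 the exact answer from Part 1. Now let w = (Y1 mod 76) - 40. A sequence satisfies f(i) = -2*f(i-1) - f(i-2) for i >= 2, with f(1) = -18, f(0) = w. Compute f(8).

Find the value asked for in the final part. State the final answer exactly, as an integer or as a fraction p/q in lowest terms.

Part 1: cross terms: (-16*-15 - -12*-15)=60, (-12*-40 - -22*-15)=150, (-22*24 - 17*-40)=152, (17*37 - 9*24)=413, (9*-15 - -16*37)=457; twice the area = |1232| = 1232; area = 616; boundary points = 4 + 5 + 1 + 1 + 1 = 12; strictly interior points = area - boundary/2 + 1 = 611; answer 611
Part 2: Y1 = 611; w = -37; f(2) = -2*(-18) - 1*(-37) = 73; iterating: f(2)=73, f(3)=-128, f(4)=183, f(5)=-238, f(6)=293, f(7)=-348, f(8)=403; answer 403

403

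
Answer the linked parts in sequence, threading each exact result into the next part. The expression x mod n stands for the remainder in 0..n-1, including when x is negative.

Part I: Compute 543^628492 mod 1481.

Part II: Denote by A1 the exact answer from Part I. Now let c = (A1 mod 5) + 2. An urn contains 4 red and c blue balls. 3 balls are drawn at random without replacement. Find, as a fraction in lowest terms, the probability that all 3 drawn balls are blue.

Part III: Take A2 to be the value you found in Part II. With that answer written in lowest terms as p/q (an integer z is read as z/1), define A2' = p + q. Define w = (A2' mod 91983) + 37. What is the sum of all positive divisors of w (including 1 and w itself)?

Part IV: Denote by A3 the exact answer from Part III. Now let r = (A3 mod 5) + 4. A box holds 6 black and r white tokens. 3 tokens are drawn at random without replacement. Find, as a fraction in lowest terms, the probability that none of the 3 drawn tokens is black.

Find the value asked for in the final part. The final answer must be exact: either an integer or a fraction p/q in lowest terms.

Part I: squarings mod 1481: 543^1=543, 543^2=130, 543^4=609, 543^8=631, 543^16=1253, 543^32=149, 543^64=1467, 543^128=196, 543^256=1391, 543^512=695, 543^1024=219, 543^2048=569, 543^4096=903, 543^8192=859, 543^16384=343, 543^32768=650, 543^65536=415, 543^131072=429, 543^262144=397, 543^524288=623; 543^628492 = 543^4 * 543^8 * 543^256 * 543^512 * 543^1024 * 543^4096 * 543^32768 * 543^65536 * 543^524288 = 898 (mod 1481); answer 898
Part II: A1 = 898; c = 5; total draws C(9,3) = 84; favorable C(5,3) = 10; P = 5/42; answer 5/42
Part III: A2 = 5/42; threaded value p + q = 47; w = 84; 84 = 2^2 * 3 * 7; sigma = (1 + 2 + 4) * (1 + 3) * (1 + 7) = 7 * 4 * 8 = 224; answer 224
Part IV: A3 = 224; r = 8; total draws C(14,3) = 364; favorable C(8,3) = 56; P = 2/13; answer 2/13

2/13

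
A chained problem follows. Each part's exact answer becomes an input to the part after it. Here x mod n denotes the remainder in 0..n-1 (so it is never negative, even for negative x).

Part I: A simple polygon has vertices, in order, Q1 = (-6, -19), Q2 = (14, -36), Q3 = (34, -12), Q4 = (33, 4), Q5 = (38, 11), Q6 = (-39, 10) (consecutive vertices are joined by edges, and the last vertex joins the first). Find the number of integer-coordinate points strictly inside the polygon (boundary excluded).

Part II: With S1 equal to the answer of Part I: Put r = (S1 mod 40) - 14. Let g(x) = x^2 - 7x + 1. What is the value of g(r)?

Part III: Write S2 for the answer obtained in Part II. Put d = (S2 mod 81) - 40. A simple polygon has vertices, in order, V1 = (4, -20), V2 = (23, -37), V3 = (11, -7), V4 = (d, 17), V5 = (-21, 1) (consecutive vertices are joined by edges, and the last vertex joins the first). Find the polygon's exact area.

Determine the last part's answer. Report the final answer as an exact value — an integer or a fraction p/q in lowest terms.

Part I: cross terms: (-6*-36 - 14*-19)=482, (14*-12 - 34*-36)=1056, (34*4 - 33*-12)=532, (33*11 - 38*4)=211, (38*10 - -39*11)=809, (-39*-19 - -6*10)=801; twice the area = |3891| = 3891; area = 3891/2; boundary points = 1 + 4 + 1 + 1 + 1 + 1 = 9; strictly interior points = area - boundary/2 + 1 = 1942; answer 1942
Part II: S1 = 1942; r = 8; 1*(8)^2 - 7*(8)^1 + 1 = (64) + (-56) + (1) = 9; answer 9
Part III: S2 = 9; d = -31; cross terms: (4*-37 - 23*-20)=312, (23*-7 - 11*-37)=246, (11*17 - -31*-7)=-30, (-31*1 - -21*17)=326, (-21*-20 - 4*1)=416; twice the area = |1270| = 1270; area = 635; answer 635

635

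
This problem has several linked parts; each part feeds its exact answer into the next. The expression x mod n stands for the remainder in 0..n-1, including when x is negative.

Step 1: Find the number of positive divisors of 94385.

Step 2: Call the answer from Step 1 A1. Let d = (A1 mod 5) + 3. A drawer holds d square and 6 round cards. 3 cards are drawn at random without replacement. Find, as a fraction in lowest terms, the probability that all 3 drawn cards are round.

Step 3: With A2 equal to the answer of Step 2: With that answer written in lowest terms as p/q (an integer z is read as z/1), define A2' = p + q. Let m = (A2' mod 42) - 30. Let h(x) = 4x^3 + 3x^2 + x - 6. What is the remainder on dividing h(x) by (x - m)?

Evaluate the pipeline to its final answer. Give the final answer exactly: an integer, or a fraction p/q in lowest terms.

Step 1: 94385 = 5 * 43 * 439; number of divisors = (1+1) * (1+1) * (1+1) = 8; answer 8
Step 2: A1 = 8; d = 6; total draws C(12,3) = 220; favorable C(6,3) = 20; P = 1/11; answer 1/11
Step 3: A2 = 1/11; threaded value p + q = 12; m = -18; remainder = value at the root: 4*(-18)^3 + 3*(-18)^2 + 1*(-18)^1 - 6 = (-23328) + (972) + (-18) + (-6) = -22380; answer -22380

-22380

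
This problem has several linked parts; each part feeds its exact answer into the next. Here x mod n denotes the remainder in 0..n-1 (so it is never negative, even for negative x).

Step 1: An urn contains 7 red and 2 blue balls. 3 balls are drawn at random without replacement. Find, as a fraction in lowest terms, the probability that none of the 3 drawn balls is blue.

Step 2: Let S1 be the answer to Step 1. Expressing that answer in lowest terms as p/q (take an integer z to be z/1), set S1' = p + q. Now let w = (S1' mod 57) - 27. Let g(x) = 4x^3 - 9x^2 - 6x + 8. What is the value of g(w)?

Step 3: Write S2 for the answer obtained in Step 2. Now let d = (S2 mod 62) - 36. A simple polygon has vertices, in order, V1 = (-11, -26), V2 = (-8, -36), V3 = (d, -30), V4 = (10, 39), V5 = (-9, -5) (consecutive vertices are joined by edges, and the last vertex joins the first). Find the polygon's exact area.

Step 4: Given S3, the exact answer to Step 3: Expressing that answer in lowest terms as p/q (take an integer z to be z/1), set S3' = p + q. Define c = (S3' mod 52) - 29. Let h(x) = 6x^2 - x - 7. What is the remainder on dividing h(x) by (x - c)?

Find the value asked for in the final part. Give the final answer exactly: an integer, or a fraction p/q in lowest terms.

Step 1: total draws C(9,3) = 84; favorable C(7,3) = 35; P = 5/12; answer 5/12
Step 2: S1 = 5/12; threaded value p + q = 17; w = -10; 4*(-10)^3 - 9*(-10)^2 - 6*(-10)^1 + 8 = (-4000) + (-900) + (60) + (8) = -4832; answer -4832
Step 3: S2 = -4832; d = -32; cross terms: (-11*-36 - -8*-26)=188, (-8*-30 - -32*-36)=-912, (-32*39 - 10*-30)=-948, (10*-5 - -9*39)=301, (-9*-26 - -11*-5)=179; twice the area = |-1192| = 1192; area = 596; answer 596
Step 4: S3 = 596; threaded value p + q = 597; c = -4; remainder = value at the root: 6*(-4)^2 - 1*(-4)^1 - 7 = (96) + (4) + (-7) = 93; answer 93

93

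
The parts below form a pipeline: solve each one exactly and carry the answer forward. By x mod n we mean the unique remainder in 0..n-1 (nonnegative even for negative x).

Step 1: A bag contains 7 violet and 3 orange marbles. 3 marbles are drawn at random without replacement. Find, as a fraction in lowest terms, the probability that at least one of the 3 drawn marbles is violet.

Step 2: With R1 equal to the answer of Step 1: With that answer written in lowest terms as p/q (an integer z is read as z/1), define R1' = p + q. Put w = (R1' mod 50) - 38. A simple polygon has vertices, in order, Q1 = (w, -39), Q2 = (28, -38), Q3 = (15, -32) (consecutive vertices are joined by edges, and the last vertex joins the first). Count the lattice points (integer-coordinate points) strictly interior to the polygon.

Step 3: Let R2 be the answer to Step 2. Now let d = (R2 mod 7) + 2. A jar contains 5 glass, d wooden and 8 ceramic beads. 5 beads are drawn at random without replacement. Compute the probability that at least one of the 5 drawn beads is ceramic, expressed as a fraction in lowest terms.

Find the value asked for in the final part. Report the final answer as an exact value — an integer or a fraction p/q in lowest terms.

Step 1: total draws C(10,3) = 120; complement C(3,3) = 1; favorable 120 - 1 = 119; P = 119/120; answer 119/120
Step 2: R1 = 119/120; threaded value p + q = 239; w = 1; cross terms: (1*-38 - 28*-39)=1054, (28*-32 - 15*-38)=-326, (15*-39 - 1*-32)=-553; twice the area = |175| = 175; area = 175/2; boundary points = 1 + 1 + 7 = 9; strictly interior points = area - boundary/2 + 1 = 84; answer 84
Step 3: R2 = 84; d = 2; total draws C(15,5) = 3003; complement C(7,5) = 21; favorable 3003 - 21 = 2982; P = 142/143; answer 142/143

142/143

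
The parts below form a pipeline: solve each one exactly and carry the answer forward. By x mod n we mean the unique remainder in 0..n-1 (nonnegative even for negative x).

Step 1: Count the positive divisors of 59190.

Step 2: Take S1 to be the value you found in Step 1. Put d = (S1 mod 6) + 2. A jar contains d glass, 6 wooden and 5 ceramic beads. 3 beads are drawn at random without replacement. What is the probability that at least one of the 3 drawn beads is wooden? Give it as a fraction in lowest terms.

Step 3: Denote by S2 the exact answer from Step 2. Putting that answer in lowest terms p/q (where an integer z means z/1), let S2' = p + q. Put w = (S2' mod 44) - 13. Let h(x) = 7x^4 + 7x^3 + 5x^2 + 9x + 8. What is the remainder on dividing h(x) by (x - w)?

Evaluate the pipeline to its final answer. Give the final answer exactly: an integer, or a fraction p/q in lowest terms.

Step 1: 59190 = 2 * 3 * 5 * 1973; number of divisors = (1+1) * (1+1) * (1+1) * (1+1) = 16; answer 16
Step 2: S1 = 16; d = 6; total draws C(17,3) = 680; complement C(11,3) = 165; favorable 680 - 165 = 515; P = 103/136; answer 103/136
Step 3: S2 = 103/136; threaded value p + q = 239; w = 6; remainder = value at the root: 7*(6)^4 + 7*(6)^3 + 5*(6)^2 + 9*(6)^1 + 8 = (9072) + (1512) + (180) + (54) + (8) = 10826; answer 10826

10826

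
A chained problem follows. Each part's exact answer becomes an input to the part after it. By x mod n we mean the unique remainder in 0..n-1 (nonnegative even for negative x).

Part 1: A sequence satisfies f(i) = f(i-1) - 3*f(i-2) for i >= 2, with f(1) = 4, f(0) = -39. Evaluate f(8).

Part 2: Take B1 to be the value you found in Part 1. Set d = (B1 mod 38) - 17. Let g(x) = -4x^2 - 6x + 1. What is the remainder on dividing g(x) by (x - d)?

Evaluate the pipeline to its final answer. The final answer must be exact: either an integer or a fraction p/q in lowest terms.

Part 1: f(2) = 1*(4) - 3*(-39) = 121; iterating: f(2)=121, f(3)=109, f(4)=-254, f(5)=-581, f(6)=181, f(7)=1924, f(8)=1381; answer 1381
Part 2: B1 = 1381; d = -4; remainder = value at the root: -4*(-4)^2 - 6*(-4)^1 + 1 = (-64) + (24) + (1) = -39; answer -39

-39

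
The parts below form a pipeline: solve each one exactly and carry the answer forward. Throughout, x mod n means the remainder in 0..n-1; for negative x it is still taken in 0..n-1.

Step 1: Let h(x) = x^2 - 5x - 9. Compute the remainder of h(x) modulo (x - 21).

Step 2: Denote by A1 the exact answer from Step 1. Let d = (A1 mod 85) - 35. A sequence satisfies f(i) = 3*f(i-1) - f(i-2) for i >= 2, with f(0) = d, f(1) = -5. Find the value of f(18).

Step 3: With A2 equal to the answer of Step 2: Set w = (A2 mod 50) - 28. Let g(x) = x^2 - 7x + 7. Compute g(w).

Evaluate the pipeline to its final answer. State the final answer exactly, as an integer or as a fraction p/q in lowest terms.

105

Step 1: remainder = value at the root: 1*(21)^2 - 5*(21)^1 - 9 = (441) + (-105) + (-9) = 327; answer 327
Step 2: A1 = 327; d = 37; f(2) = 3*(-5) - 1*(37) = -52; iterating: f(2)=-52, f(3)=-151, f(4)=-401, f(5)=-1052, f(6)=-2755, f(7)=-7213, f(8)=-18884, f(9)=-49439, f(10)=-129433, f(11)=-338860, f(12)=-887147, f(13)=-2322581, f(14)=-6080596, f(15)=-15919207, f(16)=-41677025, f(17)=-109111868, f(18)=-285658579; answer -285658579
Step 3: A2 = -285658579; w = -7; 1*(-7)^2 - 7*(-7)^1 + 7 = (49) + (49) + (7) = 105; answer 105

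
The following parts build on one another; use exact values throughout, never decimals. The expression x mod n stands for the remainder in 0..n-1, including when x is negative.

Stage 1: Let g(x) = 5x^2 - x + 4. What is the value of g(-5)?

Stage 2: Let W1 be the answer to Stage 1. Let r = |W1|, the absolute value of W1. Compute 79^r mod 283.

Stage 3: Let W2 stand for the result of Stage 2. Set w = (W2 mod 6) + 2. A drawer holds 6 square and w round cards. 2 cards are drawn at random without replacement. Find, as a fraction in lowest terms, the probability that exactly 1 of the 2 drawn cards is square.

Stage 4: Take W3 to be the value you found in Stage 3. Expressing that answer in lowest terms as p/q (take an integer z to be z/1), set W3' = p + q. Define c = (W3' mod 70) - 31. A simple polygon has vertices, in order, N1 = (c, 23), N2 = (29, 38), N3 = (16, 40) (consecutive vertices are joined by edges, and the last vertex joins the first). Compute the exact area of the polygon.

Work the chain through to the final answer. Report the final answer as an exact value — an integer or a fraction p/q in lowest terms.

275/2

Stage 1: 5*(-5)^2 - 1*(-5)^1 + 4 = (125) + (5) + (4) = 134; answer 134
Stage 2: W1 = 134; r = 134; squarings mod 283: 79^1=79, 79^2=15, 79^4=225, 79^8=251, 79^16=175, 79^32=61, 79^64=42, 79^128=66; 79^134 = 79^2 * 79^4 * 79^128 = 29 (mod 283); answer 29
Stage 3: W2 = 29; w = 7; total draws C(13,2) = 78; favorable C(6,1)*C(7,1) = 42; P = 7/13; answer 7/13
Stage 4: W3 = 7/13; threaded value p + q = 20; c = -11; cross terms: (-11*38 - 29*23)=-1085, (29*40 - 16*38)=552, (16*23 - -11*40)=808; twice the area = |275| = 275; area = 275/2; answer 275/2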